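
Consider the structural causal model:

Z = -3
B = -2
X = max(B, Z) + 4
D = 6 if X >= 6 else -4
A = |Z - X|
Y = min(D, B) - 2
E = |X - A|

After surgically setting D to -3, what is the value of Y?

-5

Under do(D=-3), the mechanism D = 6 if X >= 6 else -4 is discarded; D is fixed at -3.
Y = min(D, B) - 2  [with D=-3, B=-2]  = -5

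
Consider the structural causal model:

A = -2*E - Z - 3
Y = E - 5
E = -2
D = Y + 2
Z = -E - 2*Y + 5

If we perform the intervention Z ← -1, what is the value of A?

2

do(Z=-1) replaces the equation Z = -E - 2*Y + 5 with the constant Z = -1.
A = -2*E - Z - 3  [with E=-2, Z=-1]  = 2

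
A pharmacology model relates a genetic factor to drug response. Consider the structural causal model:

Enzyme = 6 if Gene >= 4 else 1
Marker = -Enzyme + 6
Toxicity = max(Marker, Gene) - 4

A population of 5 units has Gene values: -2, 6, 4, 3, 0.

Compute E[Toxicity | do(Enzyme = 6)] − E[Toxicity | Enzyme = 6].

-2.4

Every unit gets Enzyme=6 under the intervention. Toxicity values become -4, 2, 0, -1, -4; E[Toxicity|do(Enzyme=6)] = -1.4.
E[Toxicity|Enzyme=6] averages over only the 2 units with Enzyme=6 (Gene = 6, 4): Toxicity = 2, 0, mean 1.
Difference = -1.4 − 1 = -2.4.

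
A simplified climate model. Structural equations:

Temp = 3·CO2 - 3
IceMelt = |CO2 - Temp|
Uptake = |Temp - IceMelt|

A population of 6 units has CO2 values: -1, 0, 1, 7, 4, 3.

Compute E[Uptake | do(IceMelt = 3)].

Under do(IceMelt=3), IceMelt's equation is replaced by IceMelt=3 for every unit. Per-unit Uptake: 9, 6, 3, 15, 6, 3. Mean = 7.

7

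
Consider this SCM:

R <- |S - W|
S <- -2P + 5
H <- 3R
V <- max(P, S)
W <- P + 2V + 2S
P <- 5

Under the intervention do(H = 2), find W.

5

do(H=2) replaces the equation H <- 3R with the constant H = 2.
No directed path runs from H to W, so W keeps its natural value.
S = -2P + 5  [with P=5]  = -5
V = max(P, S)  [with P=5, S=-5]  = 5
W = P + 2V + 2S  [with P=5, V=5, S=-5]  = 5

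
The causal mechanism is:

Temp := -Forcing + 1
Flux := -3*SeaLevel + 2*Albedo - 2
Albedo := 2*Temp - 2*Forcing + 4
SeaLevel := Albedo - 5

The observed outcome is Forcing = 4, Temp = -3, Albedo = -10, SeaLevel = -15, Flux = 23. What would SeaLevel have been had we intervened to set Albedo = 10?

The intervention breaks the incoming arrows to Albedo: Albedo := 2*Temp - 2*Forcing + 4 no longer applies, and Albedo = 10.
SeaLevel = Albedo - 5  [with Albedo=10]  = 5

5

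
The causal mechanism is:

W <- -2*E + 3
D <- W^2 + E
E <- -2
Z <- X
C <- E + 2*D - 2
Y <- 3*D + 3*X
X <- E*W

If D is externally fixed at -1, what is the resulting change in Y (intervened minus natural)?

-144

The intervention breaks the incoming arrows to D: D <- W^2 + E no longer applies, and D = -1.
W = -2*E + 3  [with E=-2]  = 7
X = E*W  [with E=-2, W=7]  = -14
Y = 3*D + 3*X  [with D=-1, X=-14]  = -45
Without intervention: W = -2*E + 3  [with E=-2]  = 7; D = W^2 + E  [with W=7, E=-2]  = 47; X = E*W  [with E=-2, W=7]  = -14; Y = 3*D + 3*X  [with D=47, X=-14]  = 99.
Change = -45 − 99 = -144.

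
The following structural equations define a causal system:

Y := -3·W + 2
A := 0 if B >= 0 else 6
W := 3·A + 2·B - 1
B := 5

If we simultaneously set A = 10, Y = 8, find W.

39

The joint intervention fixes A = 10, Y = 8, removing each variable's own equation.
W = 3·A + 2·B - 1  [with A=10, B=5]  = 39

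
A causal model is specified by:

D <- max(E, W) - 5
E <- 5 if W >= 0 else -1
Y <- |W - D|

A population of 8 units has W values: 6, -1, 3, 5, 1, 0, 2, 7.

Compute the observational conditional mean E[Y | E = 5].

Conditioning on E=5 selects the 7 unit(s) with W ∈ {6, 3, 5, 1, 0, 2, 7}. Their Y values: 5, 3, 5, 1, 0, 2, 5. Mean = 3.

3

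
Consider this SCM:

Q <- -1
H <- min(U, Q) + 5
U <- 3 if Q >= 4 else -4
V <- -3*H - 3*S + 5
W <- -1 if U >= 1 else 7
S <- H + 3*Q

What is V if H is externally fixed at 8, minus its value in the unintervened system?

do(H=8) replaces the equation H <- min(U, Q) + 5 with the constant H = 8.
S = H + 3*Q  [with H=8, Q=-1]  = 5
V = -3*H - 3*S + 5  [with H=8, S=5]  = -34
Without intervention: U = 3 if Q >= 4 else -4  [with Q=-1]  = -4; H = min(U, Q) + 5  [with U=-4, Q=-1]  = 1; S = H + 3*Q  [with H=1, Q=-1]  = -2; V = -3*H - 3*S + 5  [with H=1, S=-2]  = 8.
Change = -34 − 8 = -42.

-42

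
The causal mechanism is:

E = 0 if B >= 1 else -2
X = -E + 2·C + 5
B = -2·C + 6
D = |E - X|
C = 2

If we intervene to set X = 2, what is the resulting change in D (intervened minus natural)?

-7

Intervening sets X = 2 and removes its equation (X = -E + 2·C + 5).
B = -2·C + 6  [with C=2]  = 2
E = 0 if B >= 1 else -2  [with B=2]  = 0
D = |E - X|  [with E=0, X=2]  = 2
Without intervention: B = -2·C + 6  [with C=2]  = 2; E = 0 if B >= 1 else -2  [with B=2]  = 0; X = -E + 2·C + 5  [with E=0, C=2]  = 9; D = |E - X|  [with E=0, X=9]  = 9.
Change = 2 − 9 = -7.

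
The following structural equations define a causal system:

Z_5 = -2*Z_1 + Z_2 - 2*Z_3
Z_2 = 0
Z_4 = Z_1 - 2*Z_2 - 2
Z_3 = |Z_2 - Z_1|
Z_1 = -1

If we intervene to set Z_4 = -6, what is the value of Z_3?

1

Under do(Z_4=-6), the mechanism Z_4 = Z_1 - 2*Z_2 - 2 is discarded; Z_4 is fixed at -6.
Since Z_3 is not a descendant of the intervened variable, it is unaffected.
Z_3 = |Z_2 - Z_1|  [with Z_2=0, Z_1=-1]  = 1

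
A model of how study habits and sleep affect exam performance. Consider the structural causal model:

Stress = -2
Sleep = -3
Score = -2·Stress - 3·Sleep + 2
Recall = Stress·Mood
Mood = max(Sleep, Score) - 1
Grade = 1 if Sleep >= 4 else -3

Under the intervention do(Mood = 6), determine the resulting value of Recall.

Intervening sets Mood = 6 and removes its equation (Mood = max(Sleep, Score) - 1).
Recall = Stress·Mood  [with Stress=-2, Mood=6]  = -12

-12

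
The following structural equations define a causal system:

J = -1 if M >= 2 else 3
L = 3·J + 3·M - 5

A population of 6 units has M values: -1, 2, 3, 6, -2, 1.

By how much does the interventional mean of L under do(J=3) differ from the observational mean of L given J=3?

Under do(J=3), J's equation is replaced by J=3 for every unit. Per-unit L: 1, 10, 13, 22, -2, 7. Mean = 8.5.
Observing J=3 restricts to units where J's equation naturally yields 3: M ∈ {-1, -2, 1}. In that subpopulation L = 1, -2, 7, mean 2.
Difference = 8.5 − 2 = 6.5.

6.5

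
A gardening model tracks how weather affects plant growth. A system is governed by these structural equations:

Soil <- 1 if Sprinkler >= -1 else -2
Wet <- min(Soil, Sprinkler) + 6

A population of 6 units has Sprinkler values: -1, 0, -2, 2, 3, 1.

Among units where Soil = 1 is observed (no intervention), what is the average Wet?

Conditioning on Soil=1 selects the 5 unit(s) with Sprinkler ∈ {-1, 0, 2, 3, 1}. Their Wet values: 5, 6, 7, 7, 7. Mean = 6.4.

6.4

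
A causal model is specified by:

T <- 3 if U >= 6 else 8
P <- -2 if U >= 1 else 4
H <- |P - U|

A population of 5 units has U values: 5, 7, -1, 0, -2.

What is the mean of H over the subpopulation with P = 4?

Observing P=4 restricts to units where P's equation naturally yields 4: U ∈ {-1, 0, -2}. In that subpopulation H = 5, 4, 6, mean 5.

5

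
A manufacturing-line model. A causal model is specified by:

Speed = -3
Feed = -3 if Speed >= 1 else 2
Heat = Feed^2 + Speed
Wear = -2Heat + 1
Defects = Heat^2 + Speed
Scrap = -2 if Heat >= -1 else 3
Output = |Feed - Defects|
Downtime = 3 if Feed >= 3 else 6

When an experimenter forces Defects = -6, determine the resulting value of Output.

8

Under do(Defects=-6), the mechanism Defects = Heat^2 + Speed is discarded; Defects is fixed at -6.
Feed = -3 if Speed >= 1 else 2  [with Speed=-3]  = 2
Output = |Feed - Defects|  [with Feed=2, Defects=-6]  = 8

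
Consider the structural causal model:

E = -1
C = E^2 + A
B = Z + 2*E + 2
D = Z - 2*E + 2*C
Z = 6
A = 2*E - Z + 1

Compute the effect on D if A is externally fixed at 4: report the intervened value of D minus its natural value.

22

The intervention breaks the incoming arrows to A: A = 2*E - Z + 1 no longer applies, and A = 4.
C = E^2 + A  [with E=-1, A=4]  = 5
D = Z - 2*E + 2*C  [with Z=6, E=-1, C=5]  = 18
Without intervention: A = 2*E - Z + 1  [with E=-1, Z=6]  = -7; C = E^2 + A  [with E=-1, A=-7]  = -6; D = Z - 2*E + 2*C  [with Z=6, E=-1, C=-6]  = -4.
Change = 18 − (-4) = 22.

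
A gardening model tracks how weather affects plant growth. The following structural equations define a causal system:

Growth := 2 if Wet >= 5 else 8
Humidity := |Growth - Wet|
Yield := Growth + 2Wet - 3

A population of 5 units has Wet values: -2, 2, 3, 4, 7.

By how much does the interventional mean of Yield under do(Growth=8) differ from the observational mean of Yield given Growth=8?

The intervention sets Growth=8 in all 5 units regardless of Wet. Recomputing Yield per unit gives 1, 9, 11, 13, 19; average 10.6.
Conditioning on Growth=8 selects the 4 unit(s) with Wet ∈ {-2, 2, 3, 4}. Their Yield values: 1, 9, 11, 13. Mean = 8.5.
Difference = 10.6 − 8.5 = 2.1.

2.1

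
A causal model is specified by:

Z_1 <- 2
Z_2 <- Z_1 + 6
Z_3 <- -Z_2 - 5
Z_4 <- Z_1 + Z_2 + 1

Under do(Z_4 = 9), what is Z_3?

Under do(Z_4=9), the mechanism Z_4 <- Z_1 + Z_2 + 1 is discarded; Z_4 is fixed at 9.
Since Z_3 is not a descendant of the intervened variable, it is unaffected.
Z_2 = Z_1 + 6  [with Z_1=2]  = 8
Z_3 = -Z_2 - 5  [with Z_2=8]  = -13

-13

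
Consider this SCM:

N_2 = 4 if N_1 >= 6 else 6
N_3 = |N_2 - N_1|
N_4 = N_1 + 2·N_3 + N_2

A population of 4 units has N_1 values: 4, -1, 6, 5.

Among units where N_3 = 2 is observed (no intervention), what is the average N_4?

Conditioning on N_3=2 selects the 2 unit(s) with N_1 ∈ {4, 6}. Their N_4 values: 14, 14. Mean = 14.

14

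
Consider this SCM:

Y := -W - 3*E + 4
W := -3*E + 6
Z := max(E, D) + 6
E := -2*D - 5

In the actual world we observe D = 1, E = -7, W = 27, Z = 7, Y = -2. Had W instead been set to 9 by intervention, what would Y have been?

16

do(W=9) replaces the equation W := -3*E + 6 with the constant W = 9.
E = -2*D - 5  [with D=1]  = -7
Y = -W - 3*E + 4  [with W=9, E=-7]  = 16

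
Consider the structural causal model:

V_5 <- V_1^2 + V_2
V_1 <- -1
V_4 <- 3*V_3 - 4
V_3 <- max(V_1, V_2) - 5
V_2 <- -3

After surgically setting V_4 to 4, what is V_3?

Under do(V_4=4), the mechanism V_4 <- 3*V_3 - 4 is discarded; V_4 is fixed at 4.
Since V_3 is not a descendant of the intervened variable, it is unaffected.
V_3 = max(V_1, V_2) - 5  [with V_1=-1, V_2=-3]  = -6

-6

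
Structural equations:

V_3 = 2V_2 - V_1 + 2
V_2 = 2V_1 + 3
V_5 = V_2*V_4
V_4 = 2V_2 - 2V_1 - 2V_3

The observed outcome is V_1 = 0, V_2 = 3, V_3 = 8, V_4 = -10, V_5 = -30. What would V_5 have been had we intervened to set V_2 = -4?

-16

do(V_2=-4) replaces the equation V_2 = 2V_1 + 3 with the constant V_2 = -4.
V_3 = 2V_2 - V_1 + 2  [with V_2=-4, V_1=0]  = -6
V_4 = 2V_2 - 2V_1 - 2V_3  [with V_2=-4, V_1=0, V_3=-6]  = 4
V_5 = V_2*V_4  [with V_2=-4, V_4=4]  = -16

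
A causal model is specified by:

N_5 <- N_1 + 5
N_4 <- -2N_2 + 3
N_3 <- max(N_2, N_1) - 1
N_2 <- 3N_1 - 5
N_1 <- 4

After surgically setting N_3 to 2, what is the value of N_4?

-11

The intervention breaks the incoming arrows to N_3: N_3 <- max(N_2, N_1) - 1 no longer applies, and N_3 = 2.
N_4 is not downstream of the intervention, so its value is determined by the original equations.
N_2 = 3N_1 - 5  [with N_1=4]  = 7
N_4 = -2N_2 + 3  [with N_2=7]  = -11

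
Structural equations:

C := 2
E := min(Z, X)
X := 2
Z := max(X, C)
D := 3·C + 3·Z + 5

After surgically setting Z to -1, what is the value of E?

-1

do(Z=-1) replaces the equation Z := max(X, C) with the constant Z = -1.
E = min(Z, X)  [with Z=-1, X=2]  = -1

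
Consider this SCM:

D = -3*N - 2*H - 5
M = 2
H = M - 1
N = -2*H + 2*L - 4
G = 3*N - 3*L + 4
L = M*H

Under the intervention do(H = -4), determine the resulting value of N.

Under do(H=-4), the mechanism H = M - 1 is discarded; H is fixed at -4.
L = M*H  [with M=2, H=-4]  = -8
N = -2*H + 2*L - 4  [with H=-4, L=-8]  = -12

-12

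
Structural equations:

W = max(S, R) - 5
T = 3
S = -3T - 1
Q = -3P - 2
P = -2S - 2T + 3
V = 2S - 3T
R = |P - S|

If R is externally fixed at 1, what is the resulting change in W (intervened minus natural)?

-26

The intervention breaks the incoming arrows to R: R = |P - S| no longer applies, and R = 1.
S = -3T - 1  [with T=3]  = -10
W = max(S, R) - 5  [with S=-10, R=1]  = -4
Without intervention: S = -3T - 1  [with T=3]  = -10; P = -2S - 2T + 3  [with S=-10, T=3]  = 17; R = |P - S|  [with P=17, S=-10]  = 27; W = max(S, R) - 5  [with S=-10, R=27]  = 22.
Change = -4 − 22 = -26.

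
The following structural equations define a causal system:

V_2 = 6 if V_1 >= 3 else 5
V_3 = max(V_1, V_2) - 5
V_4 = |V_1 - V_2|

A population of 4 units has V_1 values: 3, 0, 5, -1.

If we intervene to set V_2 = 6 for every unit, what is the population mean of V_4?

4.25

do(V_2=6) breaks V_2's dependence on V_1. With V_2=6 fixed, V_4 across the units is 3, 6, 1, 7, mean 4.25.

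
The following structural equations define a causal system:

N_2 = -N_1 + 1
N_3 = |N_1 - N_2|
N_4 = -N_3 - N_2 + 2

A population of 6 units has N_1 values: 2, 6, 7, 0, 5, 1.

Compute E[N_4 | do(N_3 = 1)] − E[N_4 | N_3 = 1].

Every unit gets N_3=1 under the intervention. N_4 values become 2, 6, 7, 0, 5, 1; E[N_4|do(N_3=1)] = 3.5.
E[N_4|N_3=1] averages over only the 2 units with N_3=1 (N_1 = 0, 1): N_4 = 0, 1, mean 0.5.
Difference = 3.5 − 0.5 = 3.

3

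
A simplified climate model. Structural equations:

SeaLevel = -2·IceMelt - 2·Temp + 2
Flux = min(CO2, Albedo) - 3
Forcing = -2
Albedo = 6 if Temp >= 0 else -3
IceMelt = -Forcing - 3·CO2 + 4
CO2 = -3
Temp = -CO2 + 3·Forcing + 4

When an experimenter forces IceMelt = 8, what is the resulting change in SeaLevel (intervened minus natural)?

14

Under do(IceMelt=8), the mechanism IceMelt = -Forcing - 3·CO2 + 4 is discarded; IceMelt is fixed at 8.
Temp = -CO2 + 3·Forcing + 4  [with CO2=-3, Forcing=-2]  = 1
SeaLevel = -2·IceMelt - 2·Temp + 2  [with IceMelt=8, Temp=1]  = -16
Without intervention: Temp = -CO2 + 3·Forcing + 4  [with CO2=-3, Forcing=-2]  = 1; IceMelt = -Forcing - 3·CO2 + 4  [with Forcing=-2, CO2=-3]  = 15; SeaLevel = -2·IceMelt - 2·Temp + 2  [with IceMelt=15, Temp=1]  = -30.
Change = -16 − (-30) = 14.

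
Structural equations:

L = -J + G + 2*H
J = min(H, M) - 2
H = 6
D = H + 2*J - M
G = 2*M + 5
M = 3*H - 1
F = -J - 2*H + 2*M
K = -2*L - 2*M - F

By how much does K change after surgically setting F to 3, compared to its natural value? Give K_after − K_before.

do(F=3) replaces the equation F = -J - 2*H + 2*M with the constant F = 3.
M = 3*H - 1  [with H=6]  = 17
J = min(H, M) - 2  [with H=6, M=17]  = 4
G = 2*M + 5  [with M=17]  = 39
L = -J + G + 2*H  [with J=4, G=39, H=6]  = 47
K = -2*L - 2*M - F  [with L=47, M=17, F=3]  = -131
Without intervention: M = 3*H - 1  [with H=6]  = 17; J = min(H, M) - 2  [with H=6, M=17]  = 4; F = -J - 2*H + 2*M  [with J=4, H=6, M=17]  = 18; G = 2*M + 5  [with M=17]  = 39; L = -J + G + 2*H  [with J=4, G=39, H=6]  = 47; K = -2*L - 2*M - F  [with L=47, M=17, F=18]  = -146.
Change = -131 − (-146) = 15.

15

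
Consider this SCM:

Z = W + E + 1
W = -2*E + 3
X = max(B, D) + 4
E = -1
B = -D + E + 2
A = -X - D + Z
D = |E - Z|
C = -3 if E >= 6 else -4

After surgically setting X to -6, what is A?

Intervening sets X = -6 and removes its equation (X = max(B, D) + 4).
W = -2*E + 3  [with E=-1]  = 5
Z = W + E + 1  [with W=5, E=-1]  = 5
D = |E - Z|  [with E=-1, Z=5]  = 6
A = -X - D + Z  [with X=-6, D=6, Z=5]  = 5

5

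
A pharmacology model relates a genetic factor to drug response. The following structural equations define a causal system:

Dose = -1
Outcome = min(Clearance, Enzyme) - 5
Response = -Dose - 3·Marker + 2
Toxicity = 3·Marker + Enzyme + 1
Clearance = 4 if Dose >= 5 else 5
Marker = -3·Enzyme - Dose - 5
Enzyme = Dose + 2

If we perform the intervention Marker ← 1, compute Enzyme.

Under do(Marker=1), the mechanism Marker = -3·Enzyme - Dose - 5 is discarded; Marker is fixed at 1.
Since Enzyme is not a descendant of the intervened variable, it is unaffected.
Enzyme = Dose + 2  [with Dose=-1]  = 1

1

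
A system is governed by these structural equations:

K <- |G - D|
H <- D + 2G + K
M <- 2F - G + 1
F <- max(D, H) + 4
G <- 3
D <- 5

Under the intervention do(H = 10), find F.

14

Intervening sets H = 10 and removes its equation (H <- D + 2G + K).
F = max(D, H) + 4  [with D=5, H=10]  = 14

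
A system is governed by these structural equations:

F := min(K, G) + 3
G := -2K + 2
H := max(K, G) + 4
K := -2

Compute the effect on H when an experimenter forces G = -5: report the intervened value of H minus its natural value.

The intervention breaks the incoming arrows to G: G := -2K + 2 no longer applies, and G = -5.
H = max(K, G) + 4  [with K=-2, G=-5]  = 2
Without intervention: G = -2K + 2  [with K=-2]  = 6; H = max(K, G) + 4  [with K=-2, G=6]  = 10.
Change = 2 − 10 = -8.

-8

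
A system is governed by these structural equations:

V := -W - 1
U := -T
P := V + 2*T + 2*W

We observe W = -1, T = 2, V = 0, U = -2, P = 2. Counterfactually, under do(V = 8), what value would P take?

do(V=8) replaces the equation V := -W - 1 with the constant V = 8.
P = V + 2*T + 2*W  [with V=8, T=2, W=-1]  = 10

10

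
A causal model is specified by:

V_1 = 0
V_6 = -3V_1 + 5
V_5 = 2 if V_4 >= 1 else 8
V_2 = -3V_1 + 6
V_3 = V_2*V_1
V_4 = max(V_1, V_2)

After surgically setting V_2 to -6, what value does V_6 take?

5

Under do(V_2=-6), the mechanism V_2 = -3V_1 + 6 is discarded; V_2 is fixed at -6.
No directed path runs from V_2 to V_6, so V_6 keeps its natural value.
V_6 = -3V_1 + 5  [with V_1=0]  = 5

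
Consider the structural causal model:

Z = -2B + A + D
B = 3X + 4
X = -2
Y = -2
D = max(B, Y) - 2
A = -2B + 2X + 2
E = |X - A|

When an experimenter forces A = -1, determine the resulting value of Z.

The intervention breaks the incoming arrows to A: A = -2B + 2X + 2 no longer applies, and A = -1.
B = 3X + 4  [with X=-2]  = -2
D = max(B, Y) - 2  [with B=-2, Y=-2]  = -4
Z = -2B + A + D  [with B=-2, A=-1, D=-4]  = -1

-1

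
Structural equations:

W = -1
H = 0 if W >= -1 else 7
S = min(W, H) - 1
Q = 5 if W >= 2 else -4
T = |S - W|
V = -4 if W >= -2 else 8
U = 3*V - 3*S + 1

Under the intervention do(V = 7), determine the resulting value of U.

Intervening sets V = 7 and removes its equation (V = -4 if W >= -2 else 8).
H = 0 if W >= -1 else 7  [with W=-1]  = 0
S = min(W, H) - 1  [with W=-1, H=0]  = -2
U = 3*V - 3*S + 1  [with V=7, S=-2]  = 28

28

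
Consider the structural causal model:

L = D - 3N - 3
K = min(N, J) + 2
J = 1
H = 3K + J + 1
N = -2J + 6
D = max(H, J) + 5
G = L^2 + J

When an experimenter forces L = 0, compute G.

Intervening sets L = 0 and removes its equation (L = D - 3N - 3).
G = L^2 + J  [with L=0, J=1]  = 1

1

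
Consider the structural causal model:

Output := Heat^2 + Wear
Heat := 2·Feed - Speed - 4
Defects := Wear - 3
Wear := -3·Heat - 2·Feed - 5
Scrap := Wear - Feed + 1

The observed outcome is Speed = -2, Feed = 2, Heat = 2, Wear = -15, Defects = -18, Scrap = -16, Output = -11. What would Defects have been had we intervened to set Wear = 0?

-3

Intervening sets Wear = 0 and removes its equation (Wear := -3·Heat - 2·Feed - 5).
Defects = Wear - 3  [with Wear=0]  = -3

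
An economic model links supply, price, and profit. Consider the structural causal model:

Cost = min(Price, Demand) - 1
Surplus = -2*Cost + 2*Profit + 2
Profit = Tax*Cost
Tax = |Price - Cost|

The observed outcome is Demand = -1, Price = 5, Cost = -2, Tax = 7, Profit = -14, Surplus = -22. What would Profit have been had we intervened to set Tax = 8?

Intervening sets Tax = 8 and removes its equation (Tax = |Price - Cost|).
Cost = min(Price, Demand) - 1  [with Price=5, Demand=-1]  = -2
Profit = Tax*Cost  [with Tax=8, Cost=-2]  = -16

-16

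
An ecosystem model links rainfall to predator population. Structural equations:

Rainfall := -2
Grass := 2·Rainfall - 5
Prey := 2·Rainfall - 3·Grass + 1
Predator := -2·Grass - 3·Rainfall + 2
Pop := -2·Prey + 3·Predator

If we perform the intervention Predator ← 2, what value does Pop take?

-42

Intervening sets Predator = 2 and removes its equation (Predator := -2·Grass - 3·Rainfall + 2).
Grass = 2·Rainfall - 5  [with Rainfall=-2]  = -9
Prey = 2·Rainfall - 3·Grass + 1  [with Rainfall=-2, Grass=-9]  = 24
Pop = -2·Prey + 3·Predator  [with Prey=24, Predator=2]  = -42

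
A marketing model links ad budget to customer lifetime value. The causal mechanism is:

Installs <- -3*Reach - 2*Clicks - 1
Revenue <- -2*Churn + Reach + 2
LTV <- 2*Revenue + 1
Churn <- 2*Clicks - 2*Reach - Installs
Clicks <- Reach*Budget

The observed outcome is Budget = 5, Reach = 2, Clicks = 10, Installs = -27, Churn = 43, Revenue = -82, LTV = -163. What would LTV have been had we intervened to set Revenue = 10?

21

Intervening sets Revenue = 10 and removes its equation (Revenue <- -2*Churn + Reach + 2).
LTV = 2*Revenue + 1  [with Revenue=10]  = 21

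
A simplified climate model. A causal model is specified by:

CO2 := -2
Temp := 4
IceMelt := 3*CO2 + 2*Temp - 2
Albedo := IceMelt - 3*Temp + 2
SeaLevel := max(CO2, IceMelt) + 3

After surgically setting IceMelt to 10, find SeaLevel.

do(IceMelt=10) replaces the equation IceMelt := 3*CO2 + 2*Temp - 2 with the constant IceMelt = 10.
SeaLevel = max(CO2, IceMelt) + 3  [with CO2=-2, IceMelt=10]  = 13

13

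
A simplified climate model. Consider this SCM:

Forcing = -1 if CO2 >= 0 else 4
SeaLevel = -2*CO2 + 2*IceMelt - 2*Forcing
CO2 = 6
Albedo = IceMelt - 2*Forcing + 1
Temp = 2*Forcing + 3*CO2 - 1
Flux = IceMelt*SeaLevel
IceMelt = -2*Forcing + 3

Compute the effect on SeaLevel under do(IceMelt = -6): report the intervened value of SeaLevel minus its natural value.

Under do(IceMelt=-6), the mechanism IceMelt = -2*Forcing + 3 is discarded; IceMelt is fixed at -6.
Forcing = -1 if CO2 >= 0 else 4  [with CO2=6]  = -1
SeaLevel = -2*CO2 + 2*IceMelt - 2*Forcing  [with CO2=6, IceMelt=-6, Forcing=-1]  = -22
Without intervention: Forcing = -1 if CO2 >= 0 else 4  [with CO2=6]  = -1; IceMelt = -2*Forcing + 3  [with Forcing=-1]  = 5; SeaLevel = -2*CO2 + 2*IceMelt - 2*Forcing  [with CO2=6, IceMelt=5, Forcing=-1]  = 0.
Change = -22 − 0 = -22.

-22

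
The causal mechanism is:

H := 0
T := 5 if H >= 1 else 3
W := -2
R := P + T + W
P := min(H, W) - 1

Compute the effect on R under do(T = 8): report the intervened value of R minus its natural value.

5

Intervening sets T = 8 and removes its equation (T := 5 if H >= 1 else 3).
P = min(H, W) - 1  [with H=0, W=-2]  = -3
R = P + T + W  [with P=-3, T=8, W=-2]  = 3
Without intervention: P = min(H, W) - 1  [with H=0, W=-2]  = -3; T = 5 if H >= 1 else 3  [with H=0]  = 3; R = P + T + W  [with P=-3, T=3, W=-2]  = -2.
Change = 3 − (-2) = 5.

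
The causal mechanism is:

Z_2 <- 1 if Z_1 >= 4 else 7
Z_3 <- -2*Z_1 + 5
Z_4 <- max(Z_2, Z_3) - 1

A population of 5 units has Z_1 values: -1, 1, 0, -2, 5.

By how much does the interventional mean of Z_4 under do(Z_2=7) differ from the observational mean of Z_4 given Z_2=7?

-0.1

Under do(Z_2=7), Z_2's equation is replaced by Z_2=7 for every unit. Per-unit Z_4: 6, 6, 6, 8, 6. Mean = 6.4.
Observing Z_2=7 restricts to units where Z_2's equation naturally yields 7: Z_1 ∈ {-1, 1, 0, -2}. In that subpopulation Z_4 = 6, 6, 6, 8, mean 6.5.
Difference = 6.4 − 6.5 = -0.1.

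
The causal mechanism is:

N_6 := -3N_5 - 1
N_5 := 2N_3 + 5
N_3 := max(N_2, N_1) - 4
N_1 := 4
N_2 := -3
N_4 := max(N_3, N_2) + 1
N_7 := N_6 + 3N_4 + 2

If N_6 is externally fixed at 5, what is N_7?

Intervening sets N_6 = 5 and removes its equation (N_6 := -3N_5 - 1).
N_3 = max(N_2, N_1) - 4  [with N_2=-3, N_1=4]  = 0
N_4 = max(N_3, N_2) + 1  [with N_3=0, N_2=-3]  = 1
N_7 = N_6 + 3N_4 + 2  [with N_6=5, N_4=1]  = 10

10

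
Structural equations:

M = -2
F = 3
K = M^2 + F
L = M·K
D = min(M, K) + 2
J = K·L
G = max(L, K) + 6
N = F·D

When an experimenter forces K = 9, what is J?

The intervention breaks the incoming arrows to K: K = M^2 + F no longer applies, and K = 9.
L = M·K  [with M=-2, K=9]  = -18
J = K·L  [with K=9, L=-18]  = -162

-162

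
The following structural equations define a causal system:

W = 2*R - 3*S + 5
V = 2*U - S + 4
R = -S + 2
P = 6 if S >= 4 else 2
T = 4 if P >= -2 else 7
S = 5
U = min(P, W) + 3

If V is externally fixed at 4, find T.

Intervening sets V = 4 and removes its equation (V = 2*U - S + 4).
No directed path runs from V to T, so T keeps its natural value.
P = 6 if S >= 4 else 2  [with S=5]  = 6
T = 4 if P >= -2 else 7  [with P=6]  = 4

4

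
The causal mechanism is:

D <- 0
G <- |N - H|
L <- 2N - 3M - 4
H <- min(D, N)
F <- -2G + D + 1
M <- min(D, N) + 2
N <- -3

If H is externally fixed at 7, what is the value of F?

The intervention breaks the incoming arrows to H: H <- min(D, N) no longer applies, and H = 7.
G = |N - H|  [with N=-3, H=7]  = 10
F = -2G + D + 1  [with G=10, D=0]  = -19

-19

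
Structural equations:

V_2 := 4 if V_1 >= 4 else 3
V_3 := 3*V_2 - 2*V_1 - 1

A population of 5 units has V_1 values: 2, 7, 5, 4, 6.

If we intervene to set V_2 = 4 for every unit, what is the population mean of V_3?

1.4

Every unit gets V_2=4 under the intervention. V_3 values become 7, -3, 1, 3, -1; E[V_3|do(V_2=4)] = 1.4.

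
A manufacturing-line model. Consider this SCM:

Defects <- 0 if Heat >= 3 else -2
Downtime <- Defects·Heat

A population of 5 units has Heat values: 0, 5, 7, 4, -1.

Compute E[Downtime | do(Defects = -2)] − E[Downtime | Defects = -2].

Under do(Defects=-2), Defects's equation is replaced by Defects=-2 for every unit. Per-unit Downtime: 0, -10, -14, -8, 2. Mean = -6.
Observing Defects=-2 restricts to units where Defects's equation naturally yields -2: Heat ∈ {0, -1}. In that subpopulation Downtime = 0, 2, mean 1.
Difference = -6 − 1 = -7.

-7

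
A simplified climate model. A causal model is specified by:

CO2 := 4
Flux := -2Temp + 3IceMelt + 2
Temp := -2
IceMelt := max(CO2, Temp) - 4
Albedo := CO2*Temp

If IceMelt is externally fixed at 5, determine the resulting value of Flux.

21

do(IceMelt=5) replaces the equation IceMelt := max(CO2, Temp) - 4 with the constant IceMelt = 5.
Flux = -2Temp + 3IceMelt + 2  [with Temp=-2, IceMelt=5]  = 21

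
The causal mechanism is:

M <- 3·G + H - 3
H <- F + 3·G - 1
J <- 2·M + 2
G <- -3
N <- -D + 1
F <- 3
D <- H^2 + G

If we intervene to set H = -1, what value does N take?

The intervention breaks the incoming arrows to H: H <- F + 3·G - 1 no longer applies, and H = -1.
D = H^2 + G  [with H=-1, G=-3]  = -2
N = -D + 1  [with D=-2]  = 3

3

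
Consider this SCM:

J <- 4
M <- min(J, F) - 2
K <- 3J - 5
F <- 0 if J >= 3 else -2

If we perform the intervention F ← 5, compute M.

2

The intervention breaks the incoming arrows to F: F <- 0 if J >= 3 else -2 no longer applies, and F = 5.
M = min(J, F) - 2  [with J=4, F=5]  = 2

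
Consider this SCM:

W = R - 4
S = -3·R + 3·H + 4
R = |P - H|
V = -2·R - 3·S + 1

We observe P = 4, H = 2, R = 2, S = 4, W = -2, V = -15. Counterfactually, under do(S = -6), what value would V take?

Under do(S=-6), the mechanism S = -3·R + 3·H + 4 is discarded; S is fixed at -6.
R = |P - H|  [with P=4, H=2]  = 2
V = -2·R - 3·S + 1  [with R=2, S=-6]  = 15

15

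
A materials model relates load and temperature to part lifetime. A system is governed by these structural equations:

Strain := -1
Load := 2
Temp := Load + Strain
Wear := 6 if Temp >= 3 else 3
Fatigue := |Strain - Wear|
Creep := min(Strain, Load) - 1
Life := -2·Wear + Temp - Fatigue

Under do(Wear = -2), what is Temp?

1

do(Wear=-2) replaces the equation Wear := 6 if Temp >= 3 else 3 with the constant Wear = -2.
Temp is not downstream of the intervention, so its value is determined by the original equations.
Temp = Load + Strain  [with Load=2, Strain=-1]  = 1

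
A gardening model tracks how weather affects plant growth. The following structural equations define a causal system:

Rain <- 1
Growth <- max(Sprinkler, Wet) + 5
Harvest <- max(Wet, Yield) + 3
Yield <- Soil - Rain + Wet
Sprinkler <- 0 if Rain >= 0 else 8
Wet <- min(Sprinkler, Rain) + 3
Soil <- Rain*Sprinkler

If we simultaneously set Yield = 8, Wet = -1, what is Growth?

Setting Yield = 8, Wet = -1 by intervention discards those variables' equations.
Sprinkler = 0 if Rain >= 0 else 8  [with Rain=1]  = 0
Growth = max(Sprinkler, Wet) + 5  [with Sprinkler=0, Wet=-1]  = 5

5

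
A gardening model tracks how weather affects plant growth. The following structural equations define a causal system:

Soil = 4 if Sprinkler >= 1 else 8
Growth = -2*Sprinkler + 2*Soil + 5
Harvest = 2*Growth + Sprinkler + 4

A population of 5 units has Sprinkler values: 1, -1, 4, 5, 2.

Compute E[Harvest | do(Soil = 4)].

23.4

Every unit gets Soil=4 under the intervention. Harvest values become 27, 33, 18, 15, 24; E[Harvest|do(Soil=4)] = 23.4.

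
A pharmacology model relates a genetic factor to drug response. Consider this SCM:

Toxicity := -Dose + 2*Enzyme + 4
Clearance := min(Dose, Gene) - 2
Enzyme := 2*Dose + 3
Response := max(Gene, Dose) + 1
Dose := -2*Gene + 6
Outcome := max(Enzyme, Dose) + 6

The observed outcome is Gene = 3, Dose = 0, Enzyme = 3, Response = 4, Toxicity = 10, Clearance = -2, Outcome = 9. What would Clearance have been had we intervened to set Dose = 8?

1

Under do(Dose=8), the mechanism Dose := -2*Gene + 6 is discarded; Dose is fixed at 8.
Clearance = min(Dose, Gene) - 2  [with Dose=8, Gene=3]  = 1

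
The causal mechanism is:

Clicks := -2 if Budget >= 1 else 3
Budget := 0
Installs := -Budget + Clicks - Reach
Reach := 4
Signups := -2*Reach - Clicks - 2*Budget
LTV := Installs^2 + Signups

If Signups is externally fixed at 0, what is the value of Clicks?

do(Signups=0) replaces the equation Signups := -2*Reach - Clicks - 2*Budget with the constant Signups = 0.
Clicks is not downstream of the intervention, so its value is determined by the original equations.
Clicks = -2 if Budget >= 1 else 3  [with Budget=0]  = 3

3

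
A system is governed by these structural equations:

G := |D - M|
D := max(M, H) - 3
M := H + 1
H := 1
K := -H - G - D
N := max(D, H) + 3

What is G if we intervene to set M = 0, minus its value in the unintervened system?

-1

do(M=0) replaces the equation M := H + 1 with the constant M = 0.
D = max(M, H) - 3  [with M=0, H=1]  = -2
G = |D - M|  [with D=-2, M=0]  = 2
Without intervention: M = H + 1  [with H=1]  = 2; D = max(M, H) - 3  [with M=2, H=1]  = -1; G = |D - M|  [with D=-1, M=2]  = 3.
Change = 2 − 3 = -1.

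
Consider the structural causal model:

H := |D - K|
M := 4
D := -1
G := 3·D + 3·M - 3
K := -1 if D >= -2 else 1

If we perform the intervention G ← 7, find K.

do(G=7) replaces the equation G := 3·D + 3·M - 3 with the constant G = 7.
K is not downstream of the intervention, so its value is determined by the original equations.
K = -1 if D >= -2 else 1  [with D=-1]  = -1

-1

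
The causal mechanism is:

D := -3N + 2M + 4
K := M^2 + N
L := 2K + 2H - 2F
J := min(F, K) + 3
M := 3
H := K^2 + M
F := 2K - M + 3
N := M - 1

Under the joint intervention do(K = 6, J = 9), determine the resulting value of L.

Under do(K = 6, J = 9), each intervened variable's structural equation is replaced by its fixed value.
F = 2K - M + 3  [with K=6, M=3]  = 12
H = K^2 + M  [with K=6, M=3]  = 39
L = 2K + 2H - 2F  [with K=6, H=39, F=12]  = 66

66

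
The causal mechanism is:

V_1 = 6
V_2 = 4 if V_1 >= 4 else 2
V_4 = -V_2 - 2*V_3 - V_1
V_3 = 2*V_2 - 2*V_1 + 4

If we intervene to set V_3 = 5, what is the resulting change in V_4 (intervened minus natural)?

-10

The intervention breaks the incoming arrows to V_3: V_3 = 2*V_2 - 2*V_1 + 4 no longer applies, and V_3 = 5.
V_2 = 4 if V_1 >= 4 else 2  [with V_1=6]  = 4
V_4 = -V_2 - 2*V_3 - V_1  [with V_2=4, V_3=5, V_1=6]  = -20
Without intervention: V_2 = 4 if V_1 >= 4 else 2  [with V_1=6]  = 4; V_3 = 2*V_2 - 2*V_1 + 4  [with V_2=4, V_1=6]  = 0; V_4 = -V_2 - 2*V_3 - V_1  [with V_2=4, V_3=0, V_1=6]  = -10.
Change = -20 − (-10) = -10.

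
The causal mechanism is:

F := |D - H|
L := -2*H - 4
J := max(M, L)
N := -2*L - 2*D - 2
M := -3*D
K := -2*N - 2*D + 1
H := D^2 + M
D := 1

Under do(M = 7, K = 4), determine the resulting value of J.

7

Under do(M = 7, K = 4), each intervened variable's structural equation is replaced by its fixed value.
H = D^2 + M  [with D=1, M=7]  = 8
L = -2*H - 4  [with H=8]  = -20
J = max(M, L)  [with M=7, L=-20]  = 7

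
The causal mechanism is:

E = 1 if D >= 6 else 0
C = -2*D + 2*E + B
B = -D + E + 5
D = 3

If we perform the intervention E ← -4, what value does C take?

Under do(E=-4), the mechanism E = 1 if D >= 6 else 0 is discarded; E is fixed at -4.
B = -D + E + 5  [with D=3, E=-4]  = -2
C = -2*D + 2*E + B  [with D=3, E=-4, B=-2]  = -16

-16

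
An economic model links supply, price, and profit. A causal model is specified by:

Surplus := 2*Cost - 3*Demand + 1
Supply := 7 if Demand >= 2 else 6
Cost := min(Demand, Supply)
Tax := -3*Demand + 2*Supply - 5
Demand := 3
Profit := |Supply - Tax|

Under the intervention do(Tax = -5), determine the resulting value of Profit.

Intervening sets Tax = -5 and removes its equation (Tax := -3*Demand + 2*Supply - 5).
Supply = 7 if Demand >= 2 else 6  [with Demand=3]  = 7
Profit = |Supply - Tax|  [with Supply=7, Tax=-5]  = 12

12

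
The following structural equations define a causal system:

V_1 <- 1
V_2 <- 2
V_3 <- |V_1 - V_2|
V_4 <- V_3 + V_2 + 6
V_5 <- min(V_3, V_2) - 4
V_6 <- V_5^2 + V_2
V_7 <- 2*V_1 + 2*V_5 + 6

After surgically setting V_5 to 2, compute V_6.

6

The intervention breaks the incoming arrows to V_5: V_5 <- min(V_3, V_2) - 4 no longer applies, and V_5 = 2.
V_6 = V_5^2 + V_2  [with V_5=2, V_2=2]  = 6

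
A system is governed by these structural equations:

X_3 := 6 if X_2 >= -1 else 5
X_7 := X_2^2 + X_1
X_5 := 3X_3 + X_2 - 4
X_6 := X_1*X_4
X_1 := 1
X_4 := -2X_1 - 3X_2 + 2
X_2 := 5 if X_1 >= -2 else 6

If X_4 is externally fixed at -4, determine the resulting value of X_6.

-4

Under do(X_4=-4), the mechanism X_4 := -2X_1 - 3X_2 + 2 is discarded; X_4 is fixed at -4.
X_6 = X_1*X_4  [with X_1=1, X_4=-4]  = -4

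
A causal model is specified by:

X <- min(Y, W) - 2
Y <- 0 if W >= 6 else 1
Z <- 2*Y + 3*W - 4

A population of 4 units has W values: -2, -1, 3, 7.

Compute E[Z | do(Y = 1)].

Every unit gets Y=1 under the intervention. Z values become -8, -5, 7, 19; E[Z|do(Y=1)] = 3.25.

3.25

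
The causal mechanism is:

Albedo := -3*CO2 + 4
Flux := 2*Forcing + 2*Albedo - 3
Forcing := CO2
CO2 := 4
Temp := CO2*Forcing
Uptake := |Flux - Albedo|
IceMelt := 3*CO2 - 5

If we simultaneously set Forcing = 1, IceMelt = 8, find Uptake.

9

Setting Forcing = 1, IceMelt = 8 by intervention discards those variables' equations.
Albedo = -3*CO2 + 4  [with CO2=4]  = -8
Flux = 2*Forcing + 2*Albedo - 3  [with Forcing=1, Albedo=-8]  = -17
Uptake = |Flux - Albedo|  [with Flux=-17, Albedo=-8]  = 9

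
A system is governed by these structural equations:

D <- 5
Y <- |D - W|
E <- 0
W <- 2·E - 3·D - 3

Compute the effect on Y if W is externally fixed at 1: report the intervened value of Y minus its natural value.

-19

The intervention breaks the incoming arrows to W: W <- 2·E - 3·D - 3 no longer applies, and W = 1.
Y = |D - W|  [with D=5, W=1]  = 4
Without intervention: W = 2·E - 3·D - 3  [with E=0, D=5]  = -18; Y = |D - W|  [with D=5, W=-18]  = 23.
Change = 4 − 23 = -19.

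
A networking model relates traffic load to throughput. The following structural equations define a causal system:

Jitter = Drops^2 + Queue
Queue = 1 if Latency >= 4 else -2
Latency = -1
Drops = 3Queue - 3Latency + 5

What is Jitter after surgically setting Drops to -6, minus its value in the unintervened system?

32

The intervention breaks the incoming arrows to Drops: Drops = 3Queue - 3Latency + 5 no longer applies, and Drops = -6.
Queue = 1 if Latency >= 4 else -2  [with Latency=-1]  = -2
Jitter = Drops^2 + Queue  [with Drops=-6, Queue=-2]  = 34
Without intervention: Queue = 1 if Latency >= 4 else -2  [with Latency=-1]  = -2; Drops = 3Queue - 3Latency + 5  [with Queue=-2, Latency=-1]  = 2; Jitter = Drops^2 + Queue  [with Drops=2, Queue=-2]  = 2.
Change = 34 − 2 = 32.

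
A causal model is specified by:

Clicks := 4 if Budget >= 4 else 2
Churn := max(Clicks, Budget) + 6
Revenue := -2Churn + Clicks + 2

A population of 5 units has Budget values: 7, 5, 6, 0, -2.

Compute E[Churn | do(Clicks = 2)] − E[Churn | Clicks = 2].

2.4

do(Clicks=2) breaks Clicks's dependence on Budget. With Clicks=2 fixed, Churn across the units is 13, 11, 12, 8, 8, mean 10.4.
Conditioning on Clicks=2 selects the 2 unit(s) with Budget ∈ {0, -2}. Their Churn values: 8, 8. Mean = 8.
Difference = 10.4 − 8 = 2.4.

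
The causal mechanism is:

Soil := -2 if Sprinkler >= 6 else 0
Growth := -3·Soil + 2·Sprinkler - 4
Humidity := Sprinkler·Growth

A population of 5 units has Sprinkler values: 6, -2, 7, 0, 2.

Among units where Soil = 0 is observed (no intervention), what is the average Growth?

-4

E[Growth|Soil=0] averages over only the 3 units with Soil=0 (Sprinkler = -2, 0, 2): Growth = -8, -4, 0, mean -4.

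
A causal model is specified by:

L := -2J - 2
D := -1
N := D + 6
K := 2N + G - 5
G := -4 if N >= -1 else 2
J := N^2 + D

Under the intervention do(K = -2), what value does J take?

do(K=-2) replaces the equation K := 2N + G - 5 with the constant K = -2.
J is not downstream of the intervention, so its value is determined by the original equations.
N = D + 6  [with D=-1]  = 5
J = N^2 + D  [with N=5, D=-1]  = 24

24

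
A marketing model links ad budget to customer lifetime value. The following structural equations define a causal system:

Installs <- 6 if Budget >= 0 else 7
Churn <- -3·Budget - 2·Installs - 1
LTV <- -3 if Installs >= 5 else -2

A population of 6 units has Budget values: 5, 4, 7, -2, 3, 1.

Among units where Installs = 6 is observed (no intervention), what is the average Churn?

-25

E[Churn|Installs=6] averages over only the 5 units with Installs=6 (Budget = 5, 4, 7, 3, 1): Churn = -28, -25, -34, -22, -16, mean -25.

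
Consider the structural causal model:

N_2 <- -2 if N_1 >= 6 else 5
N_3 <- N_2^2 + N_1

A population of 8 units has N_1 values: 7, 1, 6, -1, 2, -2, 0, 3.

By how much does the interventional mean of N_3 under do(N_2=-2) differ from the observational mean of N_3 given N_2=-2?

-4.5

Under do(N_2=-2), N_2's equation is replaced by N_2=-2 for every unit. Per-unit N_3: 11, 5, 10, 3, 6, 2, 4, 7. Mean = 6.
Conditioning on N_2=-2 selects the 2 unit(s) with N_1 ∈ {7, 6}. Their N_3 values: 11, 10. Mean = 10.5.
Difference = 6 − 10.5 = -4.5.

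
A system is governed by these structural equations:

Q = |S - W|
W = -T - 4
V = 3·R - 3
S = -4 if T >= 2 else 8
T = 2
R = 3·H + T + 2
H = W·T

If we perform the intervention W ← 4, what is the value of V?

Under do(W=4), the mechanism W = -T - 4 is discarded; W is fixed at 4.
H = W·T  [with W=4, T=2]  = 8
R = 3·H + T + 2  [with H=8, T=2]  = 28
V = 3·R - 3  [with R=28]  = 81

81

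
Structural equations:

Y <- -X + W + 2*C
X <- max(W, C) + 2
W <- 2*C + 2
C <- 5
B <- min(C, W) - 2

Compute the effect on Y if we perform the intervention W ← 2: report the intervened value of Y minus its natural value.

-3

do(W=2) replaces the equation W <- 2*C + 2 with the constant W = 2.
X = max(W, C) + 2  [with W=2, C=5]  = 7
Y = -X + W + 2*C  [with X=7, W=2, C=5]  = 5
Without intervention: W = 2*C + 2  [with C=5]  = 12; X = max(W, C) + 2  [with W=12, C=5]  = 14; Y = -X + W + 2*C  [with X=14, W=12, C=5]  = 8.
Change = 5 − 8 = -3.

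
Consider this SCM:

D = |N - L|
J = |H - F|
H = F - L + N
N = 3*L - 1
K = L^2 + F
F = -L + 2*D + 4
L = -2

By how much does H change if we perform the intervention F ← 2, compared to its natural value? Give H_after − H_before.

-14

Intervening sets F = 2 and removes its equation (F = -L + 2*D + 4).
N = 3*L - 1  [with L=-2]  = -7
H = F - L + N  [with F=2, L=-2, N=-7]  = -3
Without intervention: N = 3*L - 1  [with L=-2]  = -7; D = |N - L|  [with N=-7, L=-2]  = 5; F = -L + 2*D + 4  [with L=-2, D=5]  = 16; H = F - L + N  [with F=16, L=-2, N=-7]  = 11.
Change = -3 − 11 = -14.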